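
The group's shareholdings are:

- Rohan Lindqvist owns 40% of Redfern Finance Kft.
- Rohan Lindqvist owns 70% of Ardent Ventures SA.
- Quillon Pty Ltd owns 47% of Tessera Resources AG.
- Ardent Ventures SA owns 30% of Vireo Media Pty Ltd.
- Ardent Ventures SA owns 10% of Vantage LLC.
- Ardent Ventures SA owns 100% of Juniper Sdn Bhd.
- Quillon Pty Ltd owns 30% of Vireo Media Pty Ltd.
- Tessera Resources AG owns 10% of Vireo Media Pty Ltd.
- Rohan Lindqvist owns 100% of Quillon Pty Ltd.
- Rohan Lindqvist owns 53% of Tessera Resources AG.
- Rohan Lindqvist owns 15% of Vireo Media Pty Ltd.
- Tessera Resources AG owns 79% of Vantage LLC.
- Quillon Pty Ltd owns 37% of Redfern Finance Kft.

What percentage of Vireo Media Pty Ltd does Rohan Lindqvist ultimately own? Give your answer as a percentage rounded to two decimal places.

Rohan reaches Vireo along 5 paths.
Via Ardent: 70% × 30% = 21%.
Via Quillon: 100% × 30% = 30%.
Direct stake: 15% = 15%.
Via Tessera: 53% × 10% = 5.3%.
Via Quillon → Tessera: 100% × 47% × 10% = 4.7%.
Total: 21% + 30% + 15% + 5.3% + 4.7% = 76%.
Rounded: 76.00%.

76.00%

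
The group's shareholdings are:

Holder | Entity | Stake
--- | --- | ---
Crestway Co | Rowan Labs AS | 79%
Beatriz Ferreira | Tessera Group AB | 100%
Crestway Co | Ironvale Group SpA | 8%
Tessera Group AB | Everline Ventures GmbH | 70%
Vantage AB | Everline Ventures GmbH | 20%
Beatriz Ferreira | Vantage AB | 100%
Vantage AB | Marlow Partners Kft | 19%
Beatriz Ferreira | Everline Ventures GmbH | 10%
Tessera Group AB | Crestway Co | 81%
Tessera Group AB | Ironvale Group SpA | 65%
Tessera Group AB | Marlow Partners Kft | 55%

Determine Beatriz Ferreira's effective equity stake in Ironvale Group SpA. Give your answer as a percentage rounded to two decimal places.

Beatriz reaches Ironvale along 2 paths.
Via Tessera → Crestway: 100% × 81% × 8% = 6.48%.
Via Tessera: 100% × 65% = 65%.
Total: 6.48% + 65% = 71.48%.

71.48%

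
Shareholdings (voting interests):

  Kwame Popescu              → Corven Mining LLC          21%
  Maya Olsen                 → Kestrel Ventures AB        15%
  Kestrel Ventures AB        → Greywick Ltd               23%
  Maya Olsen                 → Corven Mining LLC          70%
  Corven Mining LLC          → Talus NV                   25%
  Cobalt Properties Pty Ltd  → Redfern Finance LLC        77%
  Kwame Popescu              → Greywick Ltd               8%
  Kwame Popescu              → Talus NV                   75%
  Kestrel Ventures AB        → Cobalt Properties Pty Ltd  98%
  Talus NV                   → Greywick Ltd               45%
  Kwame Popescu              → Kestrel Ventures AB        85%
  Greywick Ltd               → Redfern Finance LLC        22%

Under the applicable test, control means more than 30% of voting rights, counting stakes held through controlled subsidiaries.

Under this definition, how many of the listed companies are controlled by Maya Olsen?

1

Maya holds 70% of Corven, so Maya controls Corven.
No other company's threshold is met.
Maya controls 1 company.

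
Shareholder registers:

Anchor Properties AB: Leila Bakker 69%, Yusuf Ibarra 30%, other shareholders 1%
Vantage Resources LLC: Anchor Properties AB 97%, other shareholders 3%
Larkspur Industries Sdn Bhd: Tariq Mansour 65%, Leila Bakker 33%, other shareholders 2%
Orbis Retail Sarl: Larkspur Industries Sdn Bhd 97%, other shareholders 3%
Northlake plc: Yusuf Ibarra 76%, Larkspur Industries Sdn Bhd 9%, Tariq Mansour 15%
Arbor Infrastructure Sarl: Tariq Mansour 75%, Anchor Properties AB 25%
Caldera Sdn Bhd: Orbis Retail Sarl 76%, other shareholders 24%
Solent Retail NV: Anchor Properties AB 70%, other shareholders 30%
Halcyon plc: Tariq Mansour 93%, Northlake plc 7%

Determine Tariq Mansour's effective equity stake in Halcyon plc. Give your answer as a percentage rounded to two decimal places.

94.46%

Tariq reaches Halcyon along 3 paths.
Direct stake: 93% = 93%.
Via Larkspur → Northlake: 65% × 9% × 7% = 0.4095%.
Via Northlake: 15% × 7% = 1.05%.
Total: 93% + 0.4095% + 1.05% = 94.4595%.
Rounded: 94.46%.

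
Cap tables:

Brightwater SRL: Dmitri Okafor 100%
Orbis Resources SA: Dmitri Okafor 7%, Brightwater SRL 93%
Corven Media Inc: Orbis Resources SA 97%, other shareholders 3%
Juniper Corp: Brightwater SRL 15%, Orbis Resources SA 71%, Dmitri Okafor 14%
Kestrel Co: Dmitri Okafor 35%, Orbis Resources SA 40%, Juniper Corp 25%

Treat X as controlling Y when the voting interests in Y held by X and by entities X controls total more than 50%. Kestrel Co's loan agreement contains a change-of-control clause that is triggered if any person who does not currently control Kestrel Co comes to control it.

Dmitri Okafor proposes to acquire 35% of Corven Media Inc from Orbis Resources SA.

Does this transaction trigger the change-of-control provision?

The purchase adds only to Dmitri's holdings (Orbis's stake shrinks), so Dmitri is the only person who could newly come to control Kestrel.
Dmitri holds 100% of Brightwater, so Dmitri controls Brightwater.
Dmitri and Brightwater together hold 7% + 93% = 100% of Orbis, so Dmitri controls Orbis.
Brightwater and Orbis and Dmitri together hold 15% + 71% + 14% = 100% of Juniper, so Dmitri controls Juniper.
Dmitri and Orbis and Juniper together hold 35% + 40% + 25% = 100% of Kestrel, so Dmitri controls Kestrel.
So Dmitri already controls Kestrel before the transaction.
After the purchase, Dmitri holds 35% of Corven directly, and Orbis's stake falls to 62%.
Dmitri controlled Kestrel already, so this is not a new person acquiring control; every other person's position is unchanged or reduced.
No new person acquires control, so the clause is not triggered.

No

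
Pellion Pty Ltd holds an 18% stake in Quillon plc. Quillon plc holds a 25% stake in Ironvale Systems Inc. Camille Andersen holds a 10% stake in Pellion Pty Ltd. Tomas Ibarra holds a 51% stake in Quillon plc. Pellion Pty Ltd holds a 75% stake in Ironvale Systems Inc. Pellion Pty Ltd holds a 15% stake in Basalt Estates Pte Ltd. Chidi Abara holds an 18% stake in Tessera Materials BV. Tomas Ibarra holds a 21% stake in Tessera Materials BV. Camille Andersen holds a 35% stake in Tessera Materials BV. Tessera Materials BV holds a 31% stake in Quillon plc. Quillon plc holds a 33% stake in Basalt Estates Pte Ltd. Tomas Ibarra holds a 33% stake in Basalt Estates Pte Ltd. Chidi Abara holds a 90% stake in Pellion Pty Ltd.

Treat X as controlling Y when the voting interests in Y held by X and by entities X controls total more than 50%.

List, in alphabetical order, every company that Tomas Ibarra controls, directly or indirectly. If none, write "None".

Tomas holds 51% of Quillon, so Tomas controls Quillon.
Quillon and Tomas together hold 33% + 33% = 66% of Basalt, so Tomas controls Basalt.
No other company's threshold is met.

Basalt Estates Pte Ltd, Quillon plc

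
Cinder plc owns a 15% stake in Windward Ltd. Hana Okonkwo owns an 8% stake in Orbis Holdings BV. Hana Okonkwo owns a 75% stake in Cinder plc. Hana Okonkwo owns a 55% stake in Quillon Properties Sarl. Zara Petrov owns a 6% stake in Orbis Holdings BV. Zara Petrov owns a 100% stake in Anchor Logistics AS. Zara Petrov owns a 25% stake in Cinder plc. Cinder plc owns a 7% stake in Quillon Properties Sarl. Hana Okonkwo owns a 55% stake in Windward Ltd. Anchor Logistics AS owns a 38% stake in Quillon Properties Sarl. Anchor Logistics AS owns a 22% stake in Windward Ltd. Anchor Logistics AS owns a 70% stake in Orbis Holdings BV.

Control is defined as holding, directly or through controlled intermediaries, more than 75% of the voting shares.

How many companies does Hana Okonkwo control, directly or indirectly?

Hana's largest direct stake is 75% in Cinder, which does not meet the threshold.
Hana controls 0 companies.

0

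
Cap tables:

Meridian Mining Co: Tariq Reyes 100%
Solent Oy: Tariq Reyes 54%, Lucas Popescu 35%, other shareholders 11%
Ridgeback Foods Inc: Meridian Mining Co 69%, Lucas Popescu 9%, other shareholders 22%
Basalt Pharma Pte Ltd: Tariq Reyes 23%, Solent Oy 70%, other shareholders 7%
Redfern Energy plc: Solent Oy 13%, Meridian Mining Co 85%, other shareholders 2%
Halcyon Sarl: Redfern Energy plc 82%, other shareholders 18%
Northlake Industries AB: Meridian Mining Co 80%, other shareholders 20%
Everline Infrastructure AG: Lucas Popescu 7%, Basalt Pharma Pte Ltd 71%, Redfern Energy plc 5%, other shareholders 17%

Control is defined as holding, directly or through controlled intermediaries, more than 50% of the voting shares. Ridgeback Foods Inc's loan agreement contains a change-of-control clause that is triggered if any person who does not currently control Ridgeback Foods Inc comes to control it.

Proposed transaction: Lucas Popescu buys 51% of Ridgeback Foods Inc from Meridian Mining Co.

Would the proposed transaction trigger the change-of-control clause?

Yes

The purchase adds only to Lucas's holdings (Meridian's stake shrinks), so Lucas is the only person who could newly come to control Ridgeback.
Lucas's largest direct stake is 35% in Solent, which does not meet the threshold, so Lucas controls no company.
In Ridgeback, Lucas's side holds only 9%, not > 50%.
So before the transaction, Lucas does not control Ridgeback.
After the purchase, Lucas's direct stake in Ridgeback rises to 9% + 51% = 60%, and Meridian's stake falls to 18%.
Lucas holds 60% of Ridgeback, so Lucas controls Ridgeback.
Lucas did not control Ridgeback before and does after, so the clause is triggered.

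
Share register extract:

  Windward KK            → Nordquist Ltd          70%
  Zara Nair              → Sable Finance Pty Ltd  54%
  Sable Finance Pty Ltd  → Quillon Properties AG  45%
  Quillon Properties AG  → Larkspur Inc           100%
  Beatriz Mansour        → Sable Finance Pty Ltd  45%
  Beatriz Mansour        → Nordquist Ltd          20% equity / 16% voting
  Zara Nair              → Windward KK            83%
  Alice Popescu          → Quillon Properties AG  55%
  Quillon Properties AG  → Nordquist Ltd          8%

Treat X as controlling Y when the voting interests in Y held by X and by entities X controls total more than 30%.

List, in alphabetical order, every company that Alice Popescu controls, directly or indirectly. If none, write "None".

Larkspur Inc, Quillon Properties AG

Alice holds 55% of Quillon, so Alice controls Quillon.
Quillon holds 100% of Larkspur, so Alice controls Larkspur.
No other company's threshold is met.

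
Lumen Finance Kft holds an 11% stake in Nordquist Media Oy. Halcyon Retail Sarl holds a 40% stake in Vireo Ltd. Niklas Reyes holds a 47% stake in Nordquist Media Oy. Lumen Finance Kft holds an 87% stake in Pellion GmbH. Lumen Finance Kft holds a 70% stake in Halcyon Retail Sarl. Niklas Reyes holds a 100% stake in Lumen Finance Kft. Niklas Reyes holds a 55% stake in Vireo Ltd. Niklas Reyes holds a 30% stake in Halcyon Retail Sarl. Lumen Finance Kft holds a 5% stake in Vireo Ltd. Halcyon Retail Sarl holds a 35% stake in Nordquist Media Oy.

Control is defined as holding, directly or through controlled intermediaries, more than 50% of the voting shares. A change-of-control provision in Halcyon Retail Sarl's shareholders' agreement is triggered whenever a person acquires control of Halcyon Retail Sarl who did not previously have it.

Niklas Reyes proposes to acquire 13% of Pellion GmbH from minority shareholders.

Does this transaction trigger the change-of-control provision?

The purchase changes only Niklas's holdings, so Niklas is the only person who could newly come to control Halcyon.
Niklas holds 100% of Lumen, so Niklas controls Lumen.
Niklas and Lumen together hold 30% + 70% = 100% of Halcyon, so Niklas controls Halcyon.
So Niklas already controls Halcyon before the transaction.
After the purchase, Niklas holds 13% of Pellion directly.
Niklas controlled Halcyon already, so this is not a new person acquiring control; every other person's position is unchanged or reduced.
No new person acquires control, so the clause is not triggered.

No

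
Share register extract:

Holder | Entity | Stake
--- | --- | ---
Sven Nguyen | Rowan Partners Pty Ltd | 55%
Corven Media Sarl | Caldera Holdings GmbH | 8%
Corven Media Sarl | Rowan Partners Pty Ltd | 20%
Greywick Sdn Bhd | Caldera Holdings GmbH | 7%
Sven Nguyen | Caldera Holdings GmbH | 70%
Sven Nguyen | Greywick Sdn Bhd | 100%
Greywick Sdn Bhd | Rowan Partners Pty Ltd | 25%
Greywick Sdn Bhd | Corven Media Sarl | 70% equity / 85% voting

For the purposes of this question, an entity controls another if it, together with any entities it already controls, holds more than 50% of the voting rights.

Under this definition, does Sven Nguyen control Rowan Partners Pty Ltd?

Yes

Sven holds 100% of Greywick, so Sven controls Greywick.
Greywick holds 85% of Corven, so Sven controls Corven.
Corven and Sven and Greywick together hold 20% + 55% + 25% = 100% of Rowan, so Sven controls Rowan.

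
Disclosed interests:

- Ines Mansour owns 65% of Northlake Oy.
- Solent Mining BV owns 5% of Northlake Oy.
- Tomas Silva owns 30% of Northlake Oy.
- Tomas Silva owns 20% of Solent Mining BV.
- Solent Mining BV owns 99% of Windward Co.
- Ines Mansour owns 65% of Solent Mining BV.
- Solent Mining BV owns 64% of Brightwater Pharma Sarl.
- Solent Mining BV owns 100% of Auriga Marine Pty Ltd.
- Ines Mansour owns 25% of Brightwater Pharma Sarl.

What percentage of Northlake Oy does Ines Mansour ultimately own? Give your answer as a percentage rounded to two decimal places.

68.25%

Ines reaches Northlake along 2 paths.
Direct stake: 65% = 65%.
Via Solent: 65% × 5% = 3.25%.
Total: 65% + 3.25% = 68.25%.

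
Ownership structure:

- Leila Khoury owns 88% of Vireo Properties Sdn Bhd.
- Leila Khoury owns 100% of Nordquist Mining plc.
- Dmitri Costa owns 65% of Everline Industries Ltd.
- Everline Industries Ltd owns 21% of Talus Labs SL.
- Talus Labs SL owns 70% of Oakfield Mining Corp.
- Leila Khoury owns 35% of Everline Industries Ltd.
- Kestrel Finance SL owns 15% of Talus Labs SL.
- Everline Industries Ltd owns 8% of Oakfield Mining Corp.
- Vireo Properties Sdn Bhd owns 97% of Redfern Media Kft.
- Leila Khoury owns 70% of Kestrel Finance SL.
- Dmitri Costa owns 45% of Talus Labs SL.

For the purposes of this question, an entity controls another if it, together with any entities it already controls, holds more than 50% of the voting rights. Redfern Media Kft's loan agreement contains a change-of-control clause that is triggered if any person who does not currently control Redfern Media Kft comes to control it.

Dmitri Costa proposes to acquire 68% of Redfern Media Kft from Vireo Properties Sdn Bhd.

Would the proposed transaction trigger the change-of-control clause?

The purchase adds only to Dmitri's holdings (Vireo's stake shrinks), so Dmitri is the only person who could newly come to control Redfern.
Dmitri holds 65% of Everline, so Dmitri controls Everline.
Dmitri and Everline together hold 45% + 21% = 66% of Talus, so Dmitri controls Talus.
Everline and Talus together hold 8% + 70% = 78% of Oakfield, so Dmitri controls Oakfield.
Neither Dmitri nor any entity Dmitri controls holds any voting interest in Redfern.
So before the transaction, Dmitri does not control Redfern.
After the purchase, Dmitri holds 68% of Redfern directly, and Vireo's stake falls to 29%.
Dmitri holds 68% of Redfern, so Dmitri controls Redfern.
Dmitri did not control Redfern before and does after, so the clause is triggered.

Yes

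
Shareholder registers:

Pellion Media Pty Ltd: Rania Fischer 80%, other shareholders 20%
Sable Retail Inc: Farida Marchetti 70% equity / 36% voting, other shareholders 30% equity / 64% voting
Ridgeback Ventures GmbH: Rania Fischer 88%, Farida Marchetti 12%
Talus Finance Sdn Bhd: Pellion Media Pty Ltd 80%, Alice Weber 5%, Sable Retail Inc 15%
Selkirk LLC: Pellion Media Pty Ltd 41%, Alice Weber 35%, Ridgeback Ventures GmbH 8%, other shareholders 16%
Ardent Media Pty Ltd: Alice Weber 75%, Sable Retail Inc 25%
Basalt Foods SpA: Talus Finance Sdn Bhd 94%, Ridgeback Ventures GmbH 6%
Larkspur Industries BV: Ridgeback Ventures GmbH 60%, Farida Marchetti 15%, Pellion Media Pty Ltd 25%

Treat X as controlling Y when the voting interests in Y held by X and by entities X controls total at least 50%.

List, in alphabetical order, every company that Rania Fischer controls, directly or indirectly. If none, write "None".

Basalt Foods SpA, Larkspur Industries BV, Pellion Media Pty Ltd, Ridgeback Ventures GmbH, Talus Finance Sdn Bhd

Rania holds 80% of Pellion, so Rania controls Pellion.
Rania holds 88% of Ridgeback, so Rania controls Ridgeback.
Pellion holds 80% of Talus, so Rania controls Talus.
Talus and Ridgeback together hold 94% + 6% = 100% of Basalt, so Rania controls Basalt.
Ridgeback and Pellion together hold 60% + 25% = 85% of Larkspur, so Rania controls Larkspur.
No other company's threshold is met.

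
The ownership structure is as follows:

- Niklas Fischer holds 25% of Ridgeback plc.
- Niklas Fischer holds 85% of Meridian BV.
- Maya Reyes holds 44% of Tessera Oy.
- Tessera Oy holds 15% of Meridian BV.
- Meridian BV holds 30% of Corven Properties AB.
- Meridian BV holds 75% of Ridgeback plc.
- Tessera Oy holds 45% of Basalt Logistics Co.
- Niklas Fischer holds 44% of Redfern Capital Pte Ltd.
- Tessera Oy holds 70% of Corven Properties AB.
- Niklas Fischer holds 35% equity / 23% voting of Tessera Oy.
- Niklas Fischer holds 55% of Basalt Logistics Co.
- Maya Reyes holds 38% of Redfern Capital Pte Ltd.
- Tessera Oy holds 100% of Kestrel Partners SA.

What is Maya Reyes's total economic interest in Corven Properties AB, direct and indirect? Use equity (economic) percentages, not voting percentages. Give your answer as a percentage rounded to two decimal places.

Maya reaches Corven along 2 paths.
Via Tessera → Meridian: 44% × 15% × 30% = 1.98%.
Via Tessera: 44% × 70% = 30.8%.
Total: 1.98% + 30.8% = 32.78%.

32.78%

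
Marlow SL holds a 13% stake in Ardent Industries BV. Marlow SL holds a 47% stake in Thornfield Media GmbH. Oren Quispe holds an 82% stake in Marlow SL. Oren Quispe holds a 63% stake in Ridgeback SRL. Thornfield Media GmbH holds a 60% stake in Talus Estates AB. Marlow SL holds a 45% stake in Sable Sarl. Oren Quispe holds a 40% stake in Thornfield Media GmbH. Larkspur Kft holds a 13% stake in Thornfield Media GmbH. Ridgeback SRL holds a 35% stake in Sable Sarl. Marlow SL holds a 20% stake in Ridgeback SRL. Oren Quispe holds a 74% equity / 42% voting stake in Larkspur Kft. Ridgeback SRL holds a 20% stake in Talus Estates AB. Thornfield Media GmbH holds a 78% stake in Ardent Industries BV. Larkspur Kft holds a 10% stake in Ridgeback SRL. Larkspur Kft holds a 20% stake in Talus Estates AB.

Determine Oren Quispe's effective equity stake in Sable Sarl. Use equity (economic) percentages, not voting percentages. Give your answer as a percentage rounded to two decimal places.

Oren reaches Sable along 4 paths.
Via Ridgeback: 63% × 35% = 22.05%.
Via Larkspur → Ridgeback: 74% × 10% × 35% = 2.59%.
Via Marlow → Ridgeback: 82% × 20% × 35% = 5.74%.
Via Marlow: 82% × 45% = 36.9%.
Total: 22.05% + 2.59% + 5.74% + 36.9% = 67.28%.

67.28%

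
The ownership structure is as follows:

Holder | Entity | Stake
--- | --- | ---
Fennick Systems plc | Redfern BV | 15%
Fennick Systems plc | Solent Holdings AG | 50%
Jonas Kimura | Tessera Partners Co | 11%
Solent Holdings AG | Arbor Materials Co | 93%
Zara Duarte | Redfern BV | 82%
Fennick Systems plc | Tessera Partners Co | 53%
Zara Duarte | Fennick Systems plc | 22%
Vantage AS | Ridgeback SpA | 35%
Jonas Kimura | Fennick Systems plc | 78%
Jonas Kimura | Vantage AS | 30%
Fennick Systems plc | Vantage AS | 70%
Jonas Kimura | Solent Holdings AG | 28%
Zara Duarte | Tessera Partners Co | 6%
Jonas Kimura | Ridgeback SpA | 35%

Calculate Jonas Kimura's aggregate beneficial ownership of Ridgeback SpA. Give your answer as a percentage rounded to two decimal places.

Jonas reaches Ridgeback along 3 paths.
Via Fennick → Vantage: 78% × 70% × 35% = 19.11%.
Via Vantage: 30% × 35% = 10.5%.
Direct stake: 35% = 35%.
Total: 19.11% + 10.5% + 35% = 64.61%.

64.61%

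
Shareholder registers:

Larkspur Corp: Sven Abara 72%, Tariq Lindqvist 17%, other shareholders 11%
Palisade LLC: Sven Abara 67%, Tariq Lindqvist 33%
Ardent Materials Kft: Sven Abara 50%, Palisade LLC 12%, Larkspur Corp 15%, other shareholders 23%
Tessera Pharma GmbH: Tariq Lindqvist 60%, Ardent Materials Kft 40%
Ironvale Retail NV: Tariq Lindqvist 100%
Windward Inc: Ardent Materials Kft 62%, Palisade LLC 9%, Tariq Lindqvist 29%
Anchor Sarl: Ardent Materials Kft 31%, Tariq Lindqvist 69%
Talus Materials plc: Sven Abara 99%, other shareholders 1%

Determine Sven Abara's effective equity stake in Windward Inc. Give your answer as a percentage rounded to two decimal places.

Sven reaches Windward along 4 paths.
Via Ardent: 50% × 62% = 31%.
Via Palisade → Ardent: 67% × 12% × 62% = 4.9848%.
Via Larkspur → Ardent: 72% × 15% × 62% = 6.696%.
Via Palisade: 67% × 9% = 6.03%.
Total: 31% + 4.9848% + 6.696% + 6.03% = 48.7108%.
Rounded: 48.71%.

48.71%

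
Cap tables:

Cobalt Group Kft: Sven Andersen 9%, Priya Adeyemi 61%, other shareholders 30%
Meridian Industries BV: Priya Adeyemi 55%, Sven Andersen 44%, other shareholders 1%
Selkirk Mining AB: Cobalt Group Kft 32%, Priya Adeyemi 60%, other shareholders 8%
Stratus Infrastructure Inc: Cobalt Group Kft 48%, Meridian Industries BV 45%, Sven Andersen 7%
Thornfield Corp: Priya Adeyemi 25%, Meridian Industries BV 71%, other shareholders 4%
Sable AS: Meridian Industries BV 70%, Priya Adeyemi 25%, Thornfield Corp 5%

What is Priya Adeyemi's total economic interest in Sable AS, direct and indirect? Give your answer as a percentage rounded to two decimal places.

66.70%

Priya reaches Sable along 4 paths.
Via Meridian: 55% × 70% = 38.5%.
Direct stake: 25% = 25%.
Via Thornfield: 25% × 5% = 1.25%.
Via Meridian → Thornfield: 55% × 71% × 5% = 1.9525%.
Total: 38.5% + 25% + 1.25% + 1.9525% = 66.7025%.
Rounded: 66.70%.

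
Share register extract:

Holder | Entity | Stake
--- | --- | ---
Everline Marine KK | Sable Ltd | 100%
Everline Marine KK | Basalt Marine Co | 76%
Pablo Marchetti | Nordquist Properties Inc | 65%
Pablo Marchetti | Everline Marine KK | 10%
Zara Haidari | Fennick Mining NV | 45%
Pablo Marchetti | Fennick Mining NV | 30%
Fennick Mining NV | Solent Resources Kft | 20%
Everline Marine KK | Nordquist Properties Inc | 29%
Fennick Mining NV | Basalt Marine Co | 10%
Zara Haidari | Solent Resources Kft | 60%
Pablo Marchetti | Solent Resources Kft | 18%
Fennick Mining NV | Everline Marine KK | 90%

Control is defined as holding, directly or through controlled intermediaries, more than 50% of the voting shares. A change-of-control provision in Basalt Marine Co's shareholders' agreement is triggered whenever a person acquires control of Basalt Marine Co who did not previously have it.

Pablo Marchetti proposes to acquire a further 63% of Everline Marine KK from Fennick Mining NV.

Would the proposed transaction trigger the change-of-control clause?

The purchase adds only to Pablo's holdings (Fennick's stake shrinks), so Pablo is the only person who could newly come to control Basalt.
Pablo holds 65% of Nordquist, so Pablo controls Nordquist.
Neither Pablo nor any entity Pablo controls holds any voting interest in Basalt.
So before the transaction, Pablo does not control Basalt.
After the purchase, Pablo's direct stake in Everline rises to 10% + 63% = 73%, and Fennick's stake falls to 27%.
Pablo holds 73% of Everline, so Pablo controls Everline.
Everline holds 76% of Basalt, so Pablo controls Basalt.
Pablo did not control Basalt before and does after, so the clause is triggered.

Yes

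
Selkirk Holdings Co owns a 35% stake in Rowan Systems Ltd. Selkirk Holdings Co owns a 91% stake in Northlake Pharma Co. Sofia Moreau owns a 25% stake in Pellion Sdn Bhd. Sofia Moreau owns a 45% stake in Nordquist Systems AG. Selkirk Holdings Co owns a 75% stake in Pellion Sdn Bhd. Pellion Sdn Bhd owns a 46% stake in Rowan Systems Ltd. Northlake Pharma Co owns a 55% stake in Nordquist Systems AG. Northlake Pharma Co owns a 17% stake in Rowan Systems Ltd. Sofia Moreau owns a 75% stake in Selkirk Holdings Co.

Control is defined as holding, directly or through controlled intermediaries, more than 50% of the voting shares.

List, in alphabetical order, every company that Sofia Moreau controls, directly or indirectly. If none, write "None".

Sofia holds 75% of Selkirk, so Sofia controls Selkirk.
Selkirk and Sofia together hold 75% + 25% = 100% of Pellion, so Sofia controls Pellion.
Selkirk holds 91% of Northlake, so Sofia controls Northlake.
Sofia and Northlake together hold 45% + 55% = 100% of Nordquist, so Sofia controls Nordquist.
Northlake and Pellion and Selkirk together hold 17% + 46% + 35% = 98% of Rowan, so Sofia controls Rowan.

Nordquist Systems AG, Northlake Pharma Co, Pellion Sdn Bhd, Rowan Systems Ltd, Selkirk Holdings Co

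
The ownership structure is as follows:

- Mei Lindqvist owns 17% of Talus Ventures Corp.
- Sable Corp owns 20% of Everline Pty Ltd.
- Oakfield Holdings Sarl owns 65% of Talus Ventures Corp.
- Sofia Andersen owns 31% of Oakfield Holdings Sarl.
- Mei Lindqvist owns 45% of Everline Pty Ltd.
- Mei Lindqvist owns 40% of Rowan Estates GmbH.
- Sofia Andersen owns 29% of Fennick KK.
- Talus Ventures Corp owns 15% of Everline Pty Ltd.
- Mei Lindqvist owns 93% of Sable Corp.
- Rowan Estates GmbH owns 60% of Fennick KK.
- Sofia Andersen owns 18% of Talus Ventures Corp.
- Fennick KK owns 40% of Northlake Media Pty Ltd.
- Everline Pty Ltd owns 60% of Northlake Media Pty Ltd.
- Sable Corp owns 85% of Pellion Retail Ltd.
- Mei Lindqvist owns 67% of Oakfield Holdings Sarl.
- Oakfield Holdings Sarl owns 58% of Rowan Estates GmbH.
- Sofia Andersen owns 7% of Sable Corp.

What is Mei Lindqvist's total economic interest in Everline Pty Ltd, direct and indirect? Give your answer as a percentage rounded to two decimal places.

72.68%

Mei reaches Everline along 4 paths.
Direct stake: 45% = 45%.
Via Talus: 17% × 15% = 2.55%.
Via Oakfield → Talus: 67% × 65% × 15% = 6.5325%.
Via Sable: 93% × 20% = 18.6%.
Total: 45% + 2.55% + 6.5325% + 18.6% = 72.6825%.
Rounded: 72.68%.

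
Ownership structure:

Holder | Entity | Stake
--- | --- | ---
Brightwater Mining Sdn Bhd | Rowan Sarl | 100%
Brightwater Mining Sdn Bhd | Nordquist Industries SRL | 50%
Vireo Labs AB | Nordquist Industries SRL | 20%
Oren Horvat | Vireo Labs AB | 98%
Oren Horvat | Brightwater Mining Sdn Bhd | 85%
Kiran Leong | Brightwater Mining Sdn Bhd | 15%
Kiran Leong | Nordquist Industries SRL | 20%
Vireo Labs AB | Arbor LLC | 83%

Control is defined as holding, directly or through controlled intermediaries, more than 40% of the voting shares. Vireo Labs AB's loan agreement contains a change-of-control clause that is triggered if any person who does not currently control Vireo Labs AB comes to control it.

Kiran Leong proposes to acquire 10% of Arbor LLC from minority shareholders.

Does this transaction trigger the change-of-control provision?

No

The purchase changes only Kiran's holdings, so Kiran is the only person who could newly come to control Vireo.
Kiran's largest direct stake is 20% in Nordquist, which does not meet the threshold, so Kiran controls no company.
Neither Kiran nor any entity Kiran controls holds any voting interest in Vireo.
So before the transaction, Kiran does not control Vireo.
After the purchase, Kiran holds 10% of Arbor directly.
Kiran's side now holds 10% of Arbor, not > 40%, so Kiran still does not control Arbor.
After the transaction, neither Kiran nor any entity Kiran controls holds a voting interest in Vireo, so Kiran still does not control it.
No new person acquires control, so the clause is not triggered.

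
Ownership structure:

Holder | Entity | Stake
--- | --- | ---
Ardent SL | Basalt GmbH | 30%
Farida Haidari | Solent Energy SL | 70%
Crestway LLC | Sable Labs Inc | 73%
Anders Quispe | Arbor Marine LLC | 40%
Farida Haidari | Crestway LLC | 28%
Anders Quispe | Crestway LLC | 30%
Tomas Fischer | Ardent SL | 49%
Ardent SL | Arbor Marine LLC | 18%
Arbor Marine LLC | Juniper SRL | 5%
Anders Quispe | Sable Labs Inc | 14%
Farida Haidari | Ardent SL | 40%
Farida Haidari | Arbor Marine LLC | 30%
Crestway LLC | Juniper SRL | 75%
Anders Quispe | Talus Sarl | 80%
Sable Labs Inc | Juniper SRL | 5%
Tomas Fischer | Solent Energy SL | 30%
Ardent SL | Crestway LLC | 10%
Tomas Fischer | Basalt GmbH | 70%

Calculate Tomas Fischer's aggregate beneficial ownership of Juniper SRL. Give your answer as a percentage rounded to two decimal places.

4.29%

Tomas reaches Juniper along 3 paths.
Via Ardent → Arbor: 49% × 18% × 5% = 0.441%.
Via Ardent → Crestway: 49% × 10% × 75% = 3.675%.
Via Ardent → Crestway → Sable: 49% × 10% × 73% × 5% = 0.17885%.
Total: 0.441% + 3.675% + 0.17885% = 4.29485%.
Rounded: 4.29%.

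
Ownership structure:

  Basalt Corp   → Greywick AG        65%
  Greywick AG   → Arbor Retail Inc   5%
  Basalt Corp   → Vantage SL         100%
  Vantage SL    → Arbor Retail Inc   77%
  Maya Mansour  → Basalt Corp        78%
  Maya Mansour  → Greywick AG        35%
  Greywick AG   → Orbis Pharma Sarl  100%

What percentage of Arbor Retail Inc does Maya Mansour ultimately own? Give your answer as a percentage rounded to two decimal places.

Maya reaches Arbor along 3 paths.
Via Basalt → Vantage: 78% × 100% × 77% = 60.06%.
Via Greywick: 35% × 5% = 1.75%.
Via Basalt → Greywick: 78% × 65% × 5% = 2.535%.
Total: 60.06% + 1.75% + 2.535% = 64.345%.
Rounded: 64.35%.

64.35%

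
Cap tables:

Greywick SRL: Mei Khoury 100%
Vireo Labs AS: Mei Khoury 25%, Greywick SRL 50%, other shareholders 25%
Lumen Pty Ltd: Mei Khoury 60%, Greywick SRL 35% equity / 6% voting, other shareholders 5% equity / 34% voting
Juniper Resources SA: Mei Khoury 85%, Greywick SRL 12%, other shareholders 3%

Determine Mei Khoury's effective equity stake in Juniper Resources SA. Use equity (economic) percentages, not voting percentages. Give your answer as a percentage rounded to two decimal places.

97.00%

Mei reaches Juniper along 2 paths.
Direct stake: 85% = 85%.
Via Greywick: 100% × 12% = 12%.
Total: 85% + 12% = 97%.
Rounded: 97.00%.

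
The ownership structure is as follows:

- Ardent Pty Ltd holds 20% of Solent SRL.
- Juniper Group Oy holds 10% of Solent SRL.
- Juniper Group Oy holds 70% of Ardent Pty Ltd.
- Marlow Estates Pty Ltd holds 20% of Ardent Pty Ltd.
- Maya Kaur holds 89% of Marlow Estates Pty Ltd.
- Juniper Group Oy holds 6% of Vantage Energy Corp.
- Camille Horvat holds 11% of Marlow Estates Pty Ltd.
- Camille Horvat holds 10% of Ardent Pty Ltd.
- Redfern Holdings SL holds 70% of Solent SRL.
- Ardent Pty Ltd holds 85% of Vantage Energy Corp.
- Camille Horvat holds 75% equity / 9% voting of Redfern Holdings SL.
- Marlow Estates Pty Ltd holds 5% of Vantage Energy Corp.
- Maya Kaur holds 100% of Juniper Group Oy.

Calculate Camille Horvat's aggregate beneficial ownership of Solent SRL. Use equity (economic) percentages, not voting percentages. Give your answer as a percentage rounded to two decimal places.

54.94%

Camille reaches Solent along 3 paths.
Via Redfern: 75% × 70% = 52.5%.
Via Ardent: 10% × 20% = 2%.
Via Marlow → Ardent: 11% × 20% × 20% = 0.44%.
Total: 52.5% + 2% + 0.44% = 54.94%.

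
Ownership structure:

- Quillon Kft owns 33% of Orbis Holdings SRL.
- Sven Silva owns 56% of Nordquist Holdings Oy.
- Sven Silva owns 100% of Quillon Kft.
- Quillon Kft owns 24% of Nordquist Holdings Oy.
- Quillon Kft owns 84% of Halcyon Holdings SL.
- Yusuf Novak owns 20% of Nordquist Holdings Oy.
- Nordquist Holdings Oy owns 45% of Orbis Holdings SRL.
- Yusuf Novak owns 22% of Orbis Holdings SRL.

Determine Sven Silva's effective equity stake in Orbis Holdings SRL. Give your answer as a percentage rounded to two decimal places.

Sven reaches Orbis along 3 paths.
Via Quillon: 100% × 33% = 33%.
Via Quillon → Nordquist: 100% × 24% × 45% = 10.8%.
Via Nordquist: 56% × 45% = 25.2%.
Total: 33% + 10.8% + 25.2% = 69%.
Rounded: 69.00%.

69.00%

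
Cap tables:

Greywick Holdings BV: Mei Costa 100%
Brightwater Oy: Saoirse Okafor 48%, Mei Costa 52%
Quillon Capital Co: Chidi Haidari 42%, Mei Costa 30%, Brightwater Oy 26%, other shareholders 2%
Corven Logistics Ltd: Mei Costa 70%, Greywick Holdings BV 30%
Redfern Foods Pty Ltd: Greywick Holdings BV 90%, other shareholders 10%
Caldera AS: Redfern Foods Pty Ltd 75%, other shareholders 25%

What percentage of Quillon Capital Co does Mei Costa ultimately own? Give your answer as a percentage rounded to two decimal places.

Mei reaches Quillon along 2 paths.
Direct stake: 30% = 30%.
Via Brightwater: 52% × 26% = 13.52%.
Total: 30% + 13.52% = 43.52%.

43.52%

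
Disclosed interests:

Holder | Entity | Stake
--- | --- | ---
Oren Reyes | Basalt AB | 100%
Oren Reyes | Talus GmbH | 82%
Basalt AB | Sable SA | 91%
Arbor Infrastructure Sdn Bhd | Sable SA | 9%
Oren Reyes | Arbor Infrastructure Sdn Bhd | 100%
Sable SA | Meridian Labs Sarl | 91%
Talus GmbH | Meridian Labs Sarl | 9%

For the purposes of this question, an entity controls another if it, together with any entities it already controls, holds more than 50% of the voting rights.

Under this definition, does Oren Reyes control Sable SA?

Yes

Oren holds 100% of Arbor, so Oren controls Arbor.
Oren holds 100% of Basalt, so Oren controls Basalt.
Basalt and Arbor together hold 91% + 9% = 100% of Sable, so Oren controls Sable.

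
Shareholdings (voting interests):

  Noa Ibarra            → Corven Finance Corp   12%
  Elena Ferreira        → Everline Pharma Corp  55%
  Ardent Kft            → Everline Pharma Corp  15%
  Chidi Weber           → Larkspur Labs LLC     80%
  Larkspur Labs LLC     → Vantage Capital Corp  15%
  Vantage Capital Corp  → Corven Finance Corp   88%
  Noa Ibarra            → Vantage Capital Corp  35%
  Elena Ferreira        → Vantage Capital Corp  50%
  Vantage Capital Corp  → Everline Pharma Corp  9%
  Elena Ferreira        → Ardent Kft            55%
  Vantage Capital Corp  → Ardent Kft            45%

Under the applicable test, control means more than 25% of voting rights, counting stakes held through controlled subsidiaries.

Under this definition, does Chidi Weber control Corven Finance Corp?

No

Chidi holds 80% of Larkspur, so Chidi controls Larkspur.
Neither Chidi nor any entity Chidi controls holds any voting interest in Corven.
So Chidi does not control Corven.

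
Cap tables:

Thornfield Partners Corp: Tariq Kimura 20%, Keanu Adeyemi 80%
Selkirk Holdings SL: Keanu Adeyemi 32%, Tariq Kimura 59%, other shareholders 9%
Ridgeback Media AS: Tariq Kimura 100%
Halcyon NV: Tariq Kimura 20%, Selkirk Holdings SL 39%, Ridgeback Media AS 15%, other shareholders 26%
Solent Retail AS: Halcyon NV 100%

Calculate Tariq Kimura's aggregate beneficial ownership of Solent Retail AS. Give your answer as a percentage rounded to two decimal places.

Tariq reaches Solent along 3 paths.
Via Halcyon: 20% × 100% = 20%.
Via Selkirk → Halcyon: 59% × 39% × 100% = 23.01%.
Via Ridgeback → Halcyon: 100% × 15% × 100% = 15%.
Total: 20% + 23.01% + 15% = 58.01%.

58.01%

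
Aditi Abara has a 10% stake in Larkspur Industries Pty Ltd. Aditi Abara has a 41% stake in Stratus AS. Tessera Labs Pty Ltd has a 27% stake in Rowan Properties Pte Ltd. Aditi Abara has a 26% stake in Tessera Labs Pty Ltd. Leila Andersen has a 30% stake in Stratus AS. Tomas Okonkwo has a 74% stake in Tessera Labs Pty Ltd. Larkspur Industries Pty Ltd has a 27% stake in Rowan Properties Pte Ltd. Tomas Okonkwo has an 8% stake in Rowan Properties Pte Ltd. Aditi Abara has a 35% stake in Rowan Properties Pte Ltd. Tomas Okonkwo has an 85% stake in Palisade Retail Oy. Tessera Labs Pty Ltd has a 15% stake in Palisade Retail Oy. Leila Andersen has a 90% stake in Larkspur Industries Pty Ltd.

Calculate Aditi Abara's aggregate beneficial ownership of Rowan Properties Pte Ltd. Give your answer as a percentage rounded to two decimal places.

44.72%

Aditi reaches Rowan along 3 paths.
Via Larkspur: 10% × 27% = 2.7%.
Via Tessera: 26% × 27% = 7.02%.
Direct stake: 35% = 35%.
Total: 2.7% + 7.02% + 35% = 44.72%.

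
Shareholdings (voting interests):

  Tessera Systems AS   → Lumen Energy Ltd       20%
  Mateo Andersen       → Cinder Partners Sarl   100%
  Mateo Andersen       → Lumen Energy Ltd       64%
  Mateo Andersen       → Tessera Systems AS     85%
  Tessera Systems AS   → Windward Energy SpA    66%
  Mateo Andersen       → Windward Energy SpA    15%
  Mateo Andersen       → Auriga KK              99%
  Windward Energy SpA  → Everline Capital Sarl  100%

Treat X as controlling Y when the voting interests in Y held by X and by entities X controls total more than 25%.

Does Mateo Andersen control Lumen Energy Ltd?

Mateo holds 85% of Tessera, so Mateo controls Tessera.
Tessera and Mateo together hold 20% + 64% = 84% of Lumen, so Mateo controls Lumen.

Yes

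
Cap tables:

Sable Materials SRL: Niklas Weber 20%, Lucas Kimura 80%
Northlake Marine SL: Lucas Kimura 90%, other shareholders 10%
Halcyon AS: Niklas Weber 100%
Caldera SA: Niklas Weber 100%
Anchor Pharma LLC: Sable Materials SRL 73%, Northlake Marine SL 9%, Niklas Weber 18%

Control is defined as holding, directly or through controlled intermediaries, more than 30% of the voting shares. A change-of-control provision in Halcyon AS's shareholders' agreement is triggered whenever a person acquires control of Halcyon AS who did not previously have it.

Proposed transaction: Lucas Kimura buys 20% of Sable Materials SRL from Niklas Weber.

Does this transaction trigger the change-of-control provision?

No

The purchase adds only to Lucas's holdings (Niklas's stake shrinks), so Lucas is the only person who could newly come to control Halcyon.
Lucas holds 80% of Sable, so Lucas controls Sable.
Lucas holds 90% of Northlake, so Lucas controls Northlake.
Sable and Northlake together hold 73% + 9% = 82% of Anchor, so Lucas controls Anchor.
Neither Lucas nor any entity Lucas controls holds any voting interest in Halcyon.
So before the transaction, Lucas does not control Halcyon.
After the purchase, Lucas's direct stake in Sable rises to 80% + 20% = 100%, and Niklas's stake falls to 0%.
Lucas holds 100% of Sable, so Lucas controls Sable.
After the transaction, neither Lucas nor any entity Lucas controls holds a voting interest in Halcyon, so Lucas still does not control it.
No new person acquires control, so the clause is not triggered.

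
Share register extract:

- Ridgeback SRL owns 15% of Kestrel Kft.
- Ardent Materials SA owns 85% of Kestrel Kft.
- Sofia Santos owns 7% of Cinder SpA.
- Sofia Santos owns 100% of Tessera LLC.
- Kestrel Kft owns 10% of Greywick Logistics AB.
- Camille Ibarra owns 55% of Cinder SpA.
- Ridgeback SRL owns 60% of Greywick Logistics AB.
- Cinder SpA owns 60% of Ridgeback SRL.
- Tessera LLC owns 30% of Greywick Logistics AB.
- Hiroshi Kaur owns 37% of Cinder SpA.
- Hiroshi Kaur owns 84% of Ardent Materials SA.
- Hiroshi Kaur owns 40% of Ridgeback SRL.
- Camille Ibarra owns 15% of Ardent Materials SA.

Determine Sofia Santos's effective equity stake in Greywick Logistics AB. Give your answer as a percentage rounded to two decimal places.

32.58%

Sofia reaches Greywick along 3 paths.
Via Tessera: 100% × 30% = 30%.
Via Cinder → Ridgeback → Kestrel: 7% × 60% × 15% × 10% = 0.063%.
Via Cinder → Ridgeback: 7% × 60% × 60% = 2.52%.
Total: 30% + 0.063% + 2.52% = 32.583%.
Rounded: 32.58%.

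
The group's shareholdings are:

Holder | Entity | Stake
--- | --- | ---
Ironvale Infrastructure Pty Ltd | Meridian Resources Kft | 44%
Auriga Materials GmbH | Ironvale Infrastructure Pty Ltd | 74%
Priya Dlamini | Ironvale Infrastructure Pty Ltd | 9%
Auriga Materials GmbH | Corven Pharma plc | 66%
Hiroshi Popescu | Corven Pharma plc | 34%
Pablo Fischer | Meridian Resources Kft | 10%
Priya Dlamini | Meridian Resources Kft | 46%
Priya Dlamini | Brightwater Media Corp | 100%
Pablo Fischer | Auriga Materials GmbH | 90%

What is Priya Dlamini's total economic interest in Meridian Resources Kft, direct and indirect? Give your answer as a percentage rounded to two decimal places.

Priya reaches Meridian along 2 paths.
Direct stake: 46% = 46%.
Via Ironvale: 9% × 44% = 3.96%.
Total: 46% + 3.96% = 49.96%.

49.96%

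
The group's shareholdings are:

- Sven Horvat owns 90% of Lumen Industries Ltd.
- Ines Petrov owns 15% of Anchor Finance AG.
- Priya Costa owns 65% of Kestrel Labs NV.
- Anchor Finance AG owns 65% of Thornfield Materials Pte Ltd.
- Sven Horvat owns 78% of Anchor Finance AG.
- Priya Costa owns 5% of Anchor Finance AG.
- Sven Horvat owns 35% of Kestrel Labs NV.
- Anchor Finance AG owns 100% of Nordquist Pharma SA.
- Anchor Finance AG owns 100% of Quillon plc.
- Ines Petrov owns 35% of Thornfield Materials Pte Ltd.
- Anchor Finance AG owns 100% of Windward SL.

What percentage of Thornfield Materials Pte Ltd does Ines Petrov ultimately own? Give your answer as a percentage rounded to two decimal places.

44.75%

Ines reaches Thornfield along 2 paths.
Direct stake: 35% = 35%.
Via Anchor: 15% × 65% = 9.75%.
Total: 35% + 9.75% = 44.75%.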